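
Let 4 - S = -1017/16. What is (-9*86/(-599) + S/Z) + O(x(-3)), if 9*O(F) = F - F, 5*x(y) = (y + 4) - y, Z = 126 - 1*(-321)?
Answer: 6183167/4284048 ≈ 1.4433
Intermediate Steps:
S = 1081/16 (S = 4 - (-1017)/16 = 4 - 1*(-1017/16) = 4 + 1017/16 = 1081/16 ≈ 67.563)
Z = 447 (Z = 126 + 321 = 447)
x(y) = 4/5 (x(y) = ((y + 4) - y)/5 = ((4 + y) - y)/5 = (1/5)*4 = 4/5)
O(F) = 0 (O(F) = (F - F)/9 = (1/9)*0 = 0)
(-9*86/(-599) + S/Z) + O(x(-3)) = (-9*86/(-599) + (1081/16)/447) + 0 = (-774*(-1/599) + (1081/16)*(1/447)) + 0 = (774/599 + 1081/7152) + 0 = 6183167/4284048 + 0 = 6183167/4284048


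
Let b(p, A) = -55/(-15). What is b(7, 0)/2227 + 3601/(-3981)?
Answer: -8004830/8865687 ≈ -0.90290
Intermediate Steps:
b(p, A) = 11/3 (b(p, A) = -55*(-1/15) = 11/3)
b(7, 0)/2227 + 3601/(-3981) = (11/3)/2227 + 3601/(-3981) = (11/3)*(1/2227) + 3601*(-1/3981) = 11/6681 - 3601/3981 = -8004830/8865687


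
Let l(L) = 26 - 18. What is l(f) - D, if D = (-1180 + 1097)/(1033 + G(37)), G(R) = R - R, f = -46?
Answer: 8347/1033 ≈ 8.0804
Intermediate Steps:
l(L) = 8
G(R) = 0
D = -83/1033 (D = (-1180 + 1097)/(1033 + 0) = -83/1033 ≈ -0.080348)
l(f) - D = 8 - 1*(-83/1033) = 8 + 83/1033 = 8347/1033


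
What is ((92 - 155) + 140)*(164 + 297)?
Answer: 35497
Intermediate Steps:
((92 - 155) + 140)*(164 + 297) = (-63 + 140)*461 = 77*461 = 35497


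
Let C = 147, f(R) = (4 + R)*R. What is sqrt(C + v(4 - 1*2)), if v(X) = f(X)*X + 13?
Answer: 2*sqrt(46) ≈ 13.565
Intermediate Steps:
f(R) = R*(4 + R)
v(X) = 13 + X**2*(4 + X) (v(X) = (X*(4 + X))*X + 13 = X**2*(4 + X) + 13 = 13 + X**2*(4 + X))
sqrt(C + v(4 - 1*2)) = sqrt(147 + (13 + (4 - 1*2)**2*(4 + (4 - 1*2)))) = sqrt(147 + (13 + (4 - 2)**2*(4 + (4 - 2)))) = sqrt(147 + (13 + 2**2*(4 + 2))) = sqrt(147 + (13 + 4*6)) = sqrt(147 + (13 + 24)) = sqrt(147 + 37) = sqrt(184) = 2*sqrt(46)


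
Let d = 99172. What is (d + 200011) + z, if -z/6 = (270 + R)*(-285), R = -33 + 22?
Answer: 742073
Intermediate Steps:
R = -11
z = 442890 (z = -6*(270 - 11)*(-285) = -1554*(-285) = -6*(-73815) = 442890)
(d + 200011) + z = (99172 + 200011) + 442890 = 299183 + 442890 = 742073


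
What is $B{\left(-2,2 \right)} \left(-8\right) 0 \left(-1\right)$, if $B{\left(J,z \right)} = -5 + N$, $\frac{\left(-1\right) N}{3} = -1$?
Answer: $0$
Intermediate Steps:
$N = 3$ ($N = \left(-3\right) \left(-1\right) = 3$)
$B{\left(J,z \right)} = -2$ ($B{\left(J,z \right)} = -5 + 3 = -2$)
$B{\left(-2,2 \right)} \left(-8\right) 0 \left(-1\right) = \left(-2\right) \left(-8\right) 0 \left(-1\right) = 16 \cdot 0 = 0$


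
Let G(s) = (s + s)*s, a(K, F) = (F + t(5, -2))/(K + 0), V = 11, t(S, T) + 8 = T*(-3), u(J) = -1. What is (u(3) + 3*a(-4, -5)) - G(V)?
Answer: -951/4 ≈ -237.75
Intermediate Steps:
t(S, T) = -8 - 3*T (t(S, T) = -8 + T*(-3) = -8 - 3*T)
a(K, F) = (-2 + F)/K (a(K, F) = (F + (-8 - 3*(-2)))/(K + 0) = (F + (-8 + 6))/K = (F - 2)/K = (-2 + F)/K)
G(s) = 2*s² (G(s) = (2*s)*s = 2*s²)
(u(3) + 3*a(-4, -5)) - G(V) = (-1 + 3*((-2 - 5)/(-4))) - 2*11² = (-1 + 3*(-¼*(-7))) - 2*121 = (-1 + 3*(7/4)) - 1*242 = (-1 + 21/4) - 242 = 17/4 - 242 = -951/4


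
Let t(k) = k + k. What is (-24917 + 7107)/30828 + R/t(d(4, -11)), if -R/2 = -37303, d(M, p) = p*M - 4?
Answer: -31967549/41104 ≈ -777.72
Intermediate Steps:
d(M, p) = -4 + M*p (d(M, p) = M*p - 4 = -4 + M*p)
t(k) = 2*k
R = 74606 (R = -2*(-37303) = 74606)
(-24917 + 7107)/30828 + R/t(d(4, -11)) = (-24917 + 7107)/30828 + 74606/((2*(-4 + 4*(-11)))) = -17810*1/30828 + 74606/((2*(-4 - 44))) = -8905/15414 + 74606/((2*(-48))) = -8905/15414 + 74606/(-96) = -8905/15414 + 74606*(-1/96) = -8905/15414 - 37303/48 = -31967549/41104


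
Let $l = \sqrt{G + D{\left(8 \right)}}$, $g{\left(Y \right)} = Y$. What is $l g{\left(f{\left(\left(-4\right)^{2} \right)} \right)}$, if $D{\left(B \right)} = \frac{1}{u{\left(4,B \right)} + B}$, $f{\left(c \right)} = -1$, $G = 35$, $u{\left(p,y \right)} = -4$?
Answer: $- \frac{\sqrt{141}}{2} \approx -5.9372$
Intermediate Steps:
$D{\left(B \right)} = \frac{1}{-4 + B}$
$l = \frac{\sqrt{141}}{2}$ ($l = \sqrt{35 + \frac{1}{-4 + 8}} = \sqrt{35 + \frac{1}{4}} = \sqrt{\frac{141}{4}} = \frac{\sqrt{141}}{2} \approx 5.9372$)
$l g{\left(f{\left(\left(-4\right)^{2} \right)} \right)} = \frac{\sqrt{141}}{2} \left(-1\right) = - \frac{\sqrt{141}}{2}$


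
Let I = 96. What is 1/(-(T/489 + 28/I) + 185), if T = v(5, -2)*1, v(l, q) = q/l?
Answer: 19560/3612911 ≈ 0.0054139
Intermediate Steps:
T = -2/5 (T = -2/5*1 = -2/5 ≈ -0.40000)
1/(-(T/489 + 28/I) + 185) = 1/(-(-2/5/489 + 28/96) + 185) = 1/(-(-2/5*1/489 + 28*(1/96)) + 185) = 1/(-(-2/2445 + 7/24) + 185) = 1/(-1*5689/19560 + 185) = 1/(-5689/19560 + 185) = 1/(3612911/19560) = 19560/3612911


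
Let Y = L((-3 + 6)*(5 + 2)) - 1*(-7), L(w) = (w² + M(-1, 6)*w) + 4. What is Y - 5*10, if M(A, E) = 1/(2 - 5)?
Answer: 395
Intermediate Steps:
M(A, E) = -⅓ (M(A, E) = 1/(-3) = -⅓)
L(w) = 4 + w² - w/3 (L(w) = (w² - w/3) + 4 = 4 + w² - w/3)
Y = 445 (Y = (4 + ((-3 + 6)*(5 + 2))² - (-3 + 6)*(5 + 2)/3) - 1*(-7) = (4 + (3*7)² - 7) + 7 = (4 + 21² - ⅓*21) + 7 = (4 + 441 - 7) + 7 = 438 + 7 = 445)
Y - 5*10 = 445 - 5*10 = 445 - 50 = 395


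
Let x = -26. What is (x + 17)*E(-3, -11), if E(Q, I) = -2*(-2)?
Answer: -36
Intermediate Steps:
E(Q, I) = 4
(x + 17)*E(-3, -11) = (-26 + 17)*4 = -9*4 = -36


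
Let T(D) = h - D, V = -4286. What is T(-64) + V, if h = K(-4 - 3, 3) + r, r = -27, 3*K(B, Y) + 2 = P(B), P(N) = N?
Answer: -4252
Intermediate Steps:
K(B, Y) = -⅔ + B/3
h = -30 (h = (-⅔ + (-4 - 3)/3) - 27 = (-⅔ + (⅓)*(-7)) - 27 = (-⅔ - 7/3) - 27 = -3 - 27 = -30)
T(D) = -30 - D
T(-64) + V = (-30 - 1*(-64)) - 4286 = (-30 + 64) - 4286 = 34 - 4286 = -4252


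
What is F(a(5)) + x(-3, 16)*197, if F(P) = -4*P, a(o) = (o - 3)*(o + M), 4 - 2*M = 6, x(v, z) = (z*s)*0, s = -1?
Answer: -32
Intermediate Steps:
x(v, z) = 0 (x(v, z) = (z*(-1))*0 = -z*0 = 0)
M = -1 (M = 2 - ½*6 = 2 - 3 = -1)
a(o) = (-1 + o)*(-3 + o) (a(o) = (o - 3)*(o - 1) = (-3 + o)*(-1 + o) = (-1 + o)*(-3 + o))
F(a(5)) + x(-3, 16)*197 = -4*(3 + 5² - 4*5) + 0*197 = -4*(3 + 25 - 20) + 0 = -4*8 + 0 = -32 + 0 = -32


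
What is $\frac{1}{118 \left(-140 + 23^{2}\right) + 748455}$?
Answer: $\frac{1}{794357} \approx 1.2589 \cdot 10^{-6}$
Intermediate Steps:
$\frac{1}{118 \left(-140 + 23^{2}\right) + 748455} = \frac{1}{118 \left(-140 + 529\right) + 748455} = \frac{1}{118 \cdot 389 + 748455} = \frac{1}{45902 + 748455} = \frac{1}{794357}$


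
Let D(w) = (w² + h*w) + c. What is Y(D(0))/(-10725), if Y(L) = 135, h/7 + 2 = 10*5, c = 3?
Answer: -9/715 ≈ -0.012587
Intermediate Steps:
h = 336 (h = -14 + 7*(10*5) = -14 + 7*50 = -14 + 350 = 336)
D(w) = 3 + w² + 336*w (D(w) = (w² + 336*w) + 3 = 3 + w² + 336*w)
Y(D(0))/(-10725) = 135/(-10725) = 135*(-1/10725) = -9/715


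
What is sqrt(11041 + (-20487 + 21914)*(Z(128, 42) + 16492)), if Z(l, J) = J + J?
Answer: sqrt(23664993) ≈ 4864.7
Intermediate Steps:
Z(l, J) = 2*J
sqrt(11041 + (-20487 + 21914)*(Z(128, 42) + 16492)) = sqrt(11041 + (-20487 + 21914)*(2*42 + 16492)) = sqrt(11041 + 1427*(84 + 16492)) = sqrt(11041 + 1427*16576) = sqrt(11041 + 23653952) = sqrt(23664993)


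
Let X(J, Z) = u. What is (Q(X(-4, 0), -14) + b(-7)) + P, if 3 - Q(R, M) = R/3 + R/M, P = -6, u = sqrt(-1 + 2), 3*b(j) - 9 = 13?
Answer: 57/14 ≈ 4.0714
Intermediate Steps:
b(j) = 22/3 (b(j) = 3 + (1/3)*13 = 3 + 13/3 = 22/3)
u = 1 (u = sqrt(1) = 1)
X(J, Z) = 1
Q(R, M) = 3 - R/3 - R/M (Q(R, M) = 3 - (R/3 + R/M) = 3 + (-R/3 - R/M) = 3 - R/3 - R/M)
(Q(X(-4, 0), -14) + b(-7)) + P = ((3 - 1/3*1 - 1*1/(-14)) + 22/3) - 6 = ((3 - 1/3 - 1*1*(-1/14)) + 22/3) - 6 = ((3 - 1/3 + 1/14) + 22/3) - 6 = (115/42 + 22/3) - 6 = 141/14 - 6 = 57/14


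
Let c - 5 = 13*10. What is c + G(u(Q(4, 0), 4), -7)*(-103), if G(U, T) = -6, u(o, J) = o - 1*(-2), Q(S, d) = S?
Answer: 753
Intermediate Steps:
c = 135 (c = 5 + 13*10 = 5 + 130 = 135)
u(o, J) = 2 + o (u(o, J) = o + 2 = 2 + o)
c + G(u(Q(4, 0), 4), -7)*(-103) = 135 - 6*(-103) = 135 + 618 = 753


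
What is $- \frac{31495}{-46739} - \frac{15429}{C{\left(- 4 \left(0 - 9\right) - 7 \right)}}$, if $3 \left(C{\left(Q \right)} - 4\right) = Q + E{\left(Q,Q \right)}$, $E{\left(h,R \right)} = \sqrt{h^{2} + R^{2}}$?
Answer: $\frac{88699763308}{46739} - 1342323 \sqrt{2} \approx -563.72$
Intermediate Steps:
$E{\left(h,R \right)} = \sqrt{R^{2} + h^{2}}$
$C{\left(Q \right)} = 4 + \frac{Q}{3} + \frac{\sqrt{2} \sqrt{Q^{2}}}{3}$ ($C{\left(Q \right)} = 4 + \frac{Q + \sqrt{Q^{2} + Q^{2}}}{3} = 4 + \frac{Q + \sqrt{2 Q^{2}}}{3} = 4 + \frac{Q + \sqrt{2} \sqrt{Q^{2}}}{3} = 4 + \left(\frac{Q}{3} + \frac{\sqrt{2} \sqrt{Q^{2}}}{3}\right) = 4 + \frac{Q}{3} + \frac{\sqrt{2} \sqrt{Q^{2}}}{3}$)
$- \frac{31495}{-46739} - \frac{15429}{C{\left(- 4 \left(0 - 9\right) - 7 \right)}} = - \frac{31495}{-46739} - \frac{15429}{4 + \frac{- 4 \left(0 - 9\right) - 7}{3} + \frac{\sqrt{2} \sqrt{\left(- 4 \left(0 - 9\right) - 7\right)^{2}}}{3}} = \left(-31495\right) \left(- \frac{1}{46739}\right) - \frac{15429}{4 + \frac{- 4 \left(0 - 9\right) - 7}{3} + \frac{\sqrt{2} \sqrt{\left(- 4 \left(0 - 9\right) - 7\right)^{2}}}{3}} = \frac{31495}{46739} - \frac{15429}{4 + \frac{\left(-4\right) \left(-9\right) - 7}{3} + \frac{\sqrt{2} \sqrt{\left(\left(-4\right) \left(-9\right) - 7\right)^{2}}}{3}} = \frac{31495}{46739} - \frac{15429}{4 + \frac{36 - 7}{3} + \frac{\sqrt{2} \sqrt{\left(36 - 7\right)^{2}}}{3}} = \frac{31495}{46739} - \frac{15429}{4 + \frac{1}{3} \cdot 29 + \frac{\sqrt{2} \sqrt{29^{2}}}{3}} = \frac{31495}{46739} - \frac{15429}{4 + \frac{29}{3} + \frac{\sqrt{2} \sqrt{841}}{3}} = \frac{31495}{46739} - \frac{15429}{4 + \frac{29}{3} + \frac{1}{3} \sqrt{2} \cdot 29} = \frac{31495}{46739} - \frac{15429}{4 + \frac{29}{3} + \frac{29 \sqrt{2}}{3}} = \frac{31495}{46739} - \frac{15429}{\frac{41}{3} + \frac{29 \sqrt{2}}{3}}$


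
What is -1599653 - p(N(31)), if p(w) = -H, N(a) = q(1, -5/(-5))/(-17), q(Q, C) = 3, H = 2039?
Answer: -1597614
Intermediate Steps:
N(a) = -3/17 (N(a) = 3/(-17) = 3*(-1/17) = -3/17)
p(w) = -2039 (p(w) = -1*2039 = -2039)
-1599653 - p(N(31)) = -1599653 - 1*(-2039) = -1599653 + 2039 = -1597614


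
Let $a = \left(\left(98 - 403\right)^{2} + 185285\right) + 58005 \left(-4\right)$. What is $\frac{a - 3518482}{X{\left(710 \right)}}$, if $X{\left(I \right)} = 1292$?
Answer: $- \frac{868048}{323} \approx -2687.5$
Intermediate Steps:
$a = 46290$ ($a = \left(\left(98 - 403\right)^{2} + 185285\right) - 232020 = \left(\left(-305\right)^{2} + 185285\right) - 232020 = \left(93025 + 185285\right) - 232020 = 278310 - 232020 = 46290$)
$\frac{a - 3518482}{X{\left(710 \right)}} = \frac{46290 - 3518482}{1292} = \left(46290 - 3518482\right) \frac{1}{1292} = \left(-3472192\right) \frac{1}{1292} = - \frac{868048}{323}$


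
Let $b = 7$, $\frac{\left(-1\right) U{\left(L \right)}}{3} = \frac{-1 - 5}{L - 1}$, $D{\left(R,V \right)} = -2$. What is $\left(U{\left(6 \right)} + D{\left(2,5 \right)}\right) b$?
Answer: $\frac{56}{5} \approx 11.2$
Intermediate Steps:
$U{\left(L \right)} = \frac{18}{-1 + L}$ ($U{\left(L \right)} = - 3 \frac{-1 - 5}{L - 1} = - 3 \left(- \frac{6}{-1 + L}\right) = \frac{18}{-1 + L}$)
$\left(U{\left(6 \right)} + D{\left(2,5 \right)}\right) b = \left(\frac{18}{-1 + 6} - 2\right) 7 = \left(\frac{18}{5} - 2\right) 7 = \frac{8}{5} \cdot 7 = \frac{56}{5}$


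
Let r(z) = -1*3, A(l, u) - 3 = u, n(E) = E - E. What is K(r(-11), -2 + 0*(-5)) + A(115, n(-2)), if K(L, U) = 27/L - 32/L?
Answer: 14/3 ≈ 4.6667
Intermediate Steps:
n(E) = 0
A(l, u) = 3 + u
r(z) = -3
K(L, U) = -5/L
K(r(-11), -2 + 0*(-5)) + A(115, n(-2)) = -5/(-3) + (3 + 0) = -5*(-⅓) + 3 = 5/3 + 3 = 14/3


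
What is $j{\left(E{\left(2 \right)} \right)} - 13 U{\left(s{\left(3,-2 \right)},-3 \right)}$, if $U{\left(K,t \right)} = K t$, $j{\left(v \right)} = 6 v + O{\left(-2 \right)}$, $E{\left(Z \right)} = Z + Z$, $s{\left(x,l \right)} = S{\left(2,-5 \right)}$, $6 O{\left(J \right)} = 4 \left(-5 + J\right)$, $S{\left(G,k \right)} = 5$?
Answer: $\frac{643}{3} \approx 214.33$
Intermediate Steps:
$O{\left(J \right)} = - \frac{10}{3} + \frac{2 J}{3}$ ($O{\left(J \right)} = \frac{4 \left(-5 + J\right)}{6} = \frac{-20 + 4 J}{6} = - \frac{10}{3} + \frac{2 J}{3}$)
$s{\left(x,l \right)} = 5$
$E{\left(Z \right)} = 2 Z$
$j{\left(v \right)} = - \frac{14}{3} + 6 v$ ($j{\left(v \right)} = 6 v + \left(- \frac{10}{3} + \frac{2}{3} \left(-2\right)\right) = 6 v - \frac{14}{3} = - \frac{14}{3} + 6 v$)
$j{\left(E{\left(2 \right)} \right)} - 13 U{\left(s{\left(3,-2 \right)},-3 \right)} = \left(- \frac{14}{3} + 6 \cdot 2 \cdot 2\right) - 13 \cdot 5 \left(-3\right) = \left(- \frac{14}{3} + 6 \cdot 4\right) - -195 = \left(- \frac{14}{3} + 24\right) + 195 = \frac{58}{3} + 195 = \frac{643}{3}$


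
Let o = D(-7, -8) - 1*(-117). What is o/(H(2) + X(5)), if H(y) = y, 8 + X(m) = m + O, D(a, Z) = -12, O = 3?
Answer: 105/2 ≈ 52.500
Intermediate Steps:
X(m) = -5 + m (X(m) = -8 + (m + 3) = -8 + (3 + m) = -5 + m)
o = 105 (o = -12 - 1*(-117) = -12 + 117 = 105)
o/(H(2) + X(5)) = 105/(2 + (-5 + 5)) = 105/(2 + 0) = 105/2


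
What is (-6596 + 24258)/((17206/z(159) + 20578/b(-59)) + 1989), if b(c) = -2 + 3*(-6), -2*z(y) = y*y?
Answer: 4465130220/242378761 ≈ 18.422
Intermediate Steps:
z(y) = -y²/2 (z(y) = -y*y/2 = -y²/2)
b(c) = -20 (b(c) = -2 - 18 = -20)
(-6596 + 24258)/((17206/z(159) + 20578/b(-59)) + 1989) = (-6596 + 24258)/((17206/((-½*159²)) + 20578/(-20)) + 1989) = 17662/((17206/((-½*25281)) + 20578*(-1/20)) + 1989) = 17662/((17206/(-25281/2) - 10289/10) + 1989) = 17662/((17206*(-2/25281) - 10289/10) + 1989) = 17662/((-34412/25281 - 10289/10) + 1989) = 17662/(-260460329/252810 + 1989) = 17662/(242378761/252810) = 17662*(252810/242378761) = 4465130220/242378761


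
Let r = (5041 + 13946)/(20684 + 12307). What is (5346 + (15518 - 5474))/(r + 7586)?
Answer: 56414610/27809857 ≈ 2.0286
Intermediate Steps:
r = 6329/10997 (r = 18987/32991 = 18987*(1/32991) = 6329/10997 ≈ 0.57552)
(5346 + (15518 - 5474))/(r + 7586) = (5346 + (15518 - 5474))/(6329/10997 + 7586) = (5346 + 10044)/(83429571/10997) = 15390*(10997/83429571) = 56414610/27809857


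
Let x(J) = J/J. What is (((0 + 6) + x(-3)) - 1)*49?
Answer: 294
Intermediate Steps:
x(J) = 1
(((0 + 6) + x(-3)) - 1)*49 = (((0 + 6) + 1) - 1)*49 = ((6 + 1) - 1)*49 = (7 - 1)*49 = 6*49 = 294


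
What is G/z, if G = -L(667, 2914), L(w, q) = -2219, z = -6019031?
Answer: -2219/6019031 ≈ -0.00036866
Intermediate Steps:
G = 2219 (G = -1*(-2219) = 2219)
G/z = 2219/(-6019031) = 2219*(-1/6019031) = -2219/6019031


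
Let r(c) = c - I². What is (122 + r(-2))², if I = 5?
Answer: 9025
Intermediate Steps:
r(c) = -25 + c (r(c) = c - 1*5² = c - 1*25 = c - 25 = -25 + c)
(122 + r(-2))² = (122 + (-25 - 2))² = (122 - 27)² = 95² = 9025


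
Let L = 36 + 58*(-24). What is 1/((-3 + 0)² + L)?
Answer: -1/1347 ≈ -0.00074239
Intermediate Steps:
L = -1356 (L = 36 - 1392 = -1356)
1/((-3 + 0)² + L) = 1/((-3 + 0)² - 1356) = 1/((-3)² - 1356) = 1/(9 - 1356) = 1/(-1347) = -1/1347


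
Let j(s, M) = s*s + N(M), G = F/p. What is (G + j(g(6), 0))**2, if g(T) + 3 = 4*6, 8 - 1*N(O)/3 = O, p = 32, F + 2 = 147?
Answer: 225750625/1024 ≈ 2.2046e+5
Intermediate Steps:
F = 145 (F = -2 + 147 = 145)
N(O) = 24 - 3*O
g(T) = 21 (g(T) = -3 + 4*6 = -3 + 24 = 21)
G = 145/32 ≈ 4.5313
j(s, M) = 24 + s**2 - 3*M (j(s, M) = s*s + (24 - 3*M) = s**2 + (24 - 3*M) = 24 + s**2 - 3*M)
(G + j(g(6), 0))**2 = (145/32 + (24 + 21**2 - 3*0))**2 = (145/32 + (24 + 441 + 0))**2 = (145/32 + 465)**2 = (15025/32)**2 = 225750625/1024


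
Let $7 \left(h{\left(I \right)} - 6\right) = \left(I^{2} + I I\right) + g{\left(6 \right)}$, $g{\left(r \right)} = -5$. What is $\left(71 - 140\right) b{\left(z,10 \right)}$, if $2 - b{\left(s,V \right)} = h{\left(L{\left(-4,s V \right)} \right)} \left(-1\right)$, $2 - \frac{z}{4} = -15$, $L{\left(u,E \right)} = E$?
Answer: $- \frac{63814719}{7} \approx -9.1164 \cdot 10^{6}$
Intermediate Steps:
$h{\left(I \right)} = \frac{37}{7} + \frac{2 I^{2}}{7}$ ($h{\left(I \right)} = 6 + \frac{\left(I^{2} + I I\right) - 5}{7} = 6 + \frac{\left(I^{2} + I^{2}\right) - 5}{7} = 6 + \frac{2 I^{2} - 5}{7} = 6 + \frac{-5 + 2 I^{2}}{7} = 6 + \left(- \frac{5}{7} + \frac{2 I^{2}}{7}\right) = \frac{37}{7} + \frac{2 I^{2}}{7}$)
$z = 68$ ($z = 8 - -60 = 8 + 60 = 68$)
$b{\left(s,V \right)} = \frac{51}{7} + \frac{2 V^{2} s^{2}}{7}$ ($b{\left(s,V \right)} = 2 - \left(\frac{37}{7} + \frac{2 \left(s V\right)^{2}}{7}\right) \left(-1\right) = 2 - \left(\frac{37}{7} + \frac{2 \left(V s\right)^{2}}{7}\right) \left(-1\right) = 2 - \left(\frac{37}{7} + \frac{2 V^{2} s^{2}}{7}\right) \left(-1\right) = 2 - \left(- \frac{37}{7} - \frac{2 V^{2} s^{2}}{7}\right) = 2 + \left(\frac{37}{7} + \frac{2 V^{2} s^{2}}{7}\right) = \frac{51}{7} + \frac{2 V^{2} s^{2}}{7}$)
$\left(71 - 140\right) b{\left(z,10 \right)} = \left(71 - 140\right) \left(\frac{51}{7} + \frac{2 \cdot 10^{2} \cdot 68^{2}}{7}\right) = \left(71 - 140\right) \left(\frac{51}{7} + \frac{2}{7} \cdot 100 \cdot 4624\right) = - 69 \left(\frac{51}{7} + \frac{924800}{7}\right) = \left(-69\right) \frac{924851}{7} = - \frac{63814719}{7}$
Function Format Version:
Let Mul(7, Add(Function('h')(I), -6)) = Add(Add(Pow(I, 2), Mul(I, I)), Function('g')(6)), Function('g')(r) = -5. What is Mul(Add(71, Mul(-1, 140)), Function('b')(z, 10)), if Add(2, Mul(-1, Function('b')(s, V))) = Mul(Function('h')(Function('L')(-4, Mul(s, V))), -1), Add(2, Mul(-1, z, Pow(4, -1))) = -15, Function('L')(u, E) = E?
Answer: Rational(-63814719, 7) ≈ -9.1164e+6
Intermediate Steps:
Function('h')(I) = Add(Rational(37, 7), Mul(Rational(2, 7), Pow(I, 2))) (Function('h')(I) = Add(6, Mul(Rational(1, 7), Add(Add(Pow(I, 2), Mul(I, I)), -5))) = Add(6, Mul(Rational(1, 7), Add(Add(Pow(I, 2), Pow(I, 2)), -5))) = Add(6, Mul(Rational(1, 7), Add(Mul(2, Pow(I, 2)), -5))) = Add(6, Mul(Rational(1, 7), Add(-5, Mul(2, Pow(I, 2))))) = Add(6, Add(Rational(-5, 7), Mul(Rational(2, 7), Pow(I, 2)))) = Add(Rational(37, 7), Mul(Rational(2, 7), Pow(I, 2))))
z = 68 (z = Add(8, Mul(-4, -15)) = Add(8, 60) = 68)
Function('b')(s, V) = Add(Rational(51, 7), Mul(Rational(2, 7), Pow(V, 2), Pow(s, 2))) (Function('b')(s, V) = Add(2, Mul(-1, Mul(Add(Rational(37, 7), Mul(Rational(2, 7), Pow(Mul(s, V), 2))), -1))) = Add(2, Mul(-1, Mul(Add(Rational(37, 7), Mul(Rational(2, 7), Pow(Mul(V, s), 2))), -1))) = Add(2, Mul(-1, Mul(Add(Rational(37, 7), Mul(Rational(2, 7), Mul(Pow(V, 2), Pow(s, 2)))), -1))) = Add(2, Mul(-1, Mul(Add(Rational(37, 7), Mul(Rational(2, 7), Pow(V, 2), Pow(s, 2))), -1))) = Add(2, Mul(-1, Add(Rational(-37, 7), Mul(Rational(-2, 7), Pow(V, 2), Pow(s, 2))))) = Add(2, Add(Rational(37, 7), Mul(Rational(2, 7), Pow(V, 2), Pow(s, 2)))) = Add(Rational(51, 7), Mul(Rational(2, 7), Pow(V, 2), Pow(s, 2))))
Mul(Add(71, Mul(-1, 140)), Function('b')(z, 10)) = Mul(Add(71, Mul(-1, 140)), Add(Rational(51, 7), Mul(Rational(2, 7), Pow(10, 2), Pow(68, 2)))) = Mul(Add(71, -140), Add(Rational(51, 7), Mul(Rational(2, 7), 100, 4624))) = Mul(-69, Add(Rational(51, 7), Rational(924800, 7))) = Mul(-69, Rational(924851, 7)) = Rational(-63814719, 7)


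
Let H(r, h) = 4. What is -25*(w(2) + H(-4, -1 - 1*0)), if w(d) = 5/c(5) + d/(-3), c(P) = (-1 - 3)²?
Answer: -4375/48 ≈ -91.146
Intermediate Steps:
c(P) = 16 (c(P) = (-4)² = 16)
w(d) = 5/16 - d/3 (w(d) = 5/16 + d/(-3) = 5*(1/16) + d*(-⅓) = 5/16 - d/3)
-25*(w(2) + H(-4, -1 - 1*0)) = -25*((5/16 - ⅓*2) + 4) = -25*((5/16 - ⅔) + 4) = -25*(-17/48 + 4) = -25*175/48 = -4375/48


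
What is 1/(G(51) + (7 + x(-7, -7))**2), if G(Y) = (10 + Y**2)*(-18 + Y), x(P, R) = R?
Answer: 1/86163 ≈ 1.1606e-5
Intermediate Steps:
G(Y) = (-18 + Y)*(10 + Y**2)
1/(G(51) + (7 + x(-7, -7))**2) = 1/((-180 + 51**3 - 18*51**2 + 10*51) + (7 - 7)**2) = 1/((-180 + 132651 - 18*2601 + 510) + 0**2) = 1/((-180 + 132651 - 46818 + 510) + 0) = 1/(86163 + 0) = 1/86163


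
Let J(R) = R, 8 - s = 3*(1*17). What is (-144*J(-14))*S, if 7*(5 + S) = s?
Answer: -22464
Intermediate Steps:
s = -43 (s = 8 - 3*1*17 = 8 - 3*17 = 8 - 1*51 = 8 - 51 = -43)
S = -78/7 (S = -5 + (1/7)*(-43) = -5 - 43/7 = -78/7 ≈ -11.143)
(-144*J(-14))*S = -144*(-14)*(-78/7) = 2016*(-78/7) = -22464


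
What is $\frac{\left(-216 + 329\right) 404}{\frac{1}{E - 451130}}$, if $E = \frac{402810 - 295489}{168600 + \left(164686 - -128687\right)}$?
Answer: $- \frac{9514322919059188}{461973} \approx -2.0595 \cdot 10^{10}$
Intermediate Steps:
$E = \frac{107321}{461973}$ ($E = \frac{107321}{168600 + \left(164686 + 128687\right)} = \frac{107321}{168600 + 293373} = \frac{107321}{461973} \approx 0.23231$)
$\frac{\left(-216 + 329\right) 404}{\frac{1}{E - 451130}} = \frac{\left(-216 + 329\right) 404}{\frac{1}{\frac{107321}{461973} - 451130}} = \frac{113 \cdot 404}{\frac{1}{- \frac{208409772169}{461973}}} = \frac{45652}{- \frac{461973}{208409772169}} = 45652 \left(- \frac{208409772169}{461973}\right) = - \frac{9514322919059188}{461973}$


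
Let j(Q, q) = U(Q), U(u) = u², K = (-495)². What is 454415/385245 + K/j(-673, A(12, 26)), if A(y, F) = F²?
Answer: 60042477532/34897726521 ≈ 1.7205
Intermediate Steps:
K = 245025
j(Q, q) = Q²
454415/385245 + K/j(-673, A(12, 26)) = 454415/385245 + 245025/((-673)²) = 454415*(1/385245) + 245025/452929 = 90883/77049 + 245025*(1/452929) = 90883/77049 + 245025/452929 = 60042477532/34897726521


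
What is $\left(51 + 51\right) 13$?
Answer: $1326$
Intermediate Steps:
$\left(51 + 51\right) 13 = 102 \cdot 13 = 1326$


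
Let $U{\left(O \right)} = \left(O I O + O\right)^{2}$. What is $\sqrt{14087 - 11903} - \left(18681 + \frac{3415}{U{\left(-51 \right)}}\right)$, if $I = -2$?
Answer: $- \frac{515483685544}{27594009} + 2 \sqrt{546} \approx -18634.0$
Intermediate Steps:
$U{\left(O \right)} = \left(O - 2 O^{2}\right)^{2}$ ($U{\left(O \right)} = \left(O \left(-2\right) O + O\right)^{2} = \left(- 2 O O + O\right)^{2} = \left(- 2 O^{2} + O\right)^{2} = \left(O - 2 O^{2}\right)^{2}$)
$\sqrt{14087 - 11903} - \left(18681 + \frac{3415}{U{\left(-51 \right)}}\right) = \sqrt{14087 - 11903} - \left(18681 + \frac{3415}{\left(-51\right)^{2} \left(-1 + 2 \left(-51\right)\right)^{2}}\right) = \sqrt{2184} - \left(18681 + \frac{3415}{2601 \left(-1 - 102\right)^{2}}\right) = 2 \sqrt{546} - \left(18681 + \frac{3415}{2601 \left(-103\right)^{2}}\right) = 2 \sqrt{546} - \left(18681 + \frac{3415}{2601 \cdot 10609}\right) = 2 \sqrt{546} - \left(18681 + \frac{3415}{27594009}\right) = 2 \sqrt{546} - \left(18681 + 3415 \cdot \frac{1}{27594009}\right) = 2 \sqrt{546} - \frac{515483685544}{27594009} = - \frac{515483685544}{27594009} + 2 \sqrt{546}$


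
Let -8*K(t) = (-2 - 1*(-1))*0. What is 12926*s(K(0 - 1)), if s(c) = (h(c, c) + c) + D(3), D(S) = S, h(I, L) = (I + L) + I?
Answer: 38778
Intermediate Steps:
h(I, L) = L + 2*I
K(t) = 0 (K(t) = -(-2 - 1*(-1))*0/8 = -(-2 + 1)*0/8 = -(-1)*0/8 = -⅛*0 = 0)
s(c) = 3 + 4*c (s(c) = ((c + 2*c) + c) + 3 = (3*c + c) + 3 = 4*c + 3 = 3 + 4*c)
12926*s(K(0 - 1)) = 12926*(3 + 4*0) = 12926*(3 + 0) = 12926*3 = 38778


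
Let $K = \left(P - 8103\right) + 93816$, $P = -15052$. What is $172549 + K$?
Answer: $243210$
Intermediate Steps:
$K = 70661$ ($K = \left(-15052 - 8103\right) + 93816 = -23155 + 93816 = 70661$)
$172549 + K = 172549 + 70661 = 243210$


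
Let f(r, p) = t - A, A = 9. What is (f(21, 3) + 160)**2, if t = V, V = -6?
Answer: 21025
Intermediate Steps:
t = -6
f(r, p) = -15 (f(r, p) = -6 - 1*9 = -6 - 9 = -15)
(f(21, 3) + 160)**2 = (-15 + 160)**2 = 145**2 = 21025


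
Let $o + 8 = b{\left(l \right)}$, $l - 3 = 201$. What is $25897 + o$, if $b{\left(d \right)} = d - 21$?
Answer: $26072$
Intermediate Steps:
$l = 204$ ($l = 3 + 201 = 204$)
$b{\left(d \right)} = -21 + d$
$o = 175$ ($o = -8 + \left(-21 + 204\right) = -8 + 183 = 175$)
$25897 + o = 25897 + 175 = 26072$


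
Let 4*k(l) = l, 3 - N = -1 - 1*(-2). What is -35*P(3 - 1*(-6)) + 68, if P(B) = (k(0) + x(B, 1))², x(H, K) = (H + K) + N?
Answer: -4972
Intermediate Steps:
N = 2 (N = 3 - (-1 - 1*(-2)) = 3 - (-1 + 2) = 3 - 1*1 = 3 - 1 = 2)
k(l) = l/4
x(H, K) = 2 + H + K (x(H, K) = (H + K) + 2 = 2 + H + K)
P(B) = (3 + B)² (P(B) = ((¼)*0 + (2 + B + 1))² = (0 + (3 + B))² = (3 + B)²)
-35*P(3 - 1*(-6)) + 68 = -35*(3 + (3 - 1*(-6)))² + 68 = -35*(3 + (3 + 6))² + 68 = -35*(3 + 9)² + 68 = -35*12² + 68 = -35*144 + 68 = -5040 + 68 = -4972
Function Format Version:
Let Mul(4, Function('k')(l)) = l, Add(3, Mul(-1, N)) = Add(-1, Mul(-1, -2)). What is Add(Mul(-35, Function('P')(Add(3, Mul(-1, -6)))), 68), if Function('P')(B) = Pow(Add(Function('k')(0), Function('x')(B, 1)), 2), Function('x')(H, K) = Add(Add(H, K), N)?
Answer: -4972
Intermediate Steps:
N = 2 (N = Add(3, Mul(-1, Add(-1, Mul(-1, -2)))) = Add(3, Mul(-1, Add(-1, 2))) = Add(3, Mul(-1, 1)) = Add(3, -1) = 2)
Function('k')(l) = Mul(Rational(1, 4), l)
Function('x')(H, K) = Add(2, H, K) (Function('x')(H, K) = Add(Add(H, K), 2) = Add(2, H, K))
Function('P')(B) = Pow(Add(3, B), 2) (Function('P')(B) = Pow(Add(Mul(Rational(1, 4), 0), Add(2, B, 1)), 2) = Pow(Add(0, Add(3, B)), 2) = Pow(Add(3, B), 2))
Add(Mul(-35, Function('P')(Add(3, Mul(-1, -6)))), 68) = Add(Mul(-35, Pow(Add(3, Add(3, Mul(-1, -6))), 2)), 68) = Add(Mul(-35, Pow(Add(3, Add(3, 6)), 2)), 68) = Add(Mul(-35, Pow(Add(3, 9), 2)), 68) = Add(Mul(-35, Pow(12, 2)), 68) = Add(Mul(-35, 144), 68) = Add(-5040, 68) = -4972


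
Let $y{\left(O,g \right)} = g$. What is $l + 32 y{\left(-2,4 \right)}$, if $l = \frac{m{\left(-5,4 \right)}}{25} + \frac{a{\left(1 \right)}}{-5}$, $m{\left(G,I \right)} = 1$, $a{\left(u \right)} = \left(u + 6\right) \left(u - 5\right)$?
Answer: $\frac{3341}{25} \approx 133.64$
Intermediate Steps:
$a{\left(u \right)} = \left(-5 + u\right) \left(6 + u\right)$ ($a{\left(u \right)} = \left(6 + u\right) \left(-5 + u\right) = \left(-5 + u\right) \left(6 + u\right)$)
$l = \frac{141}{25}$ ($l = 1 \cdot \frac{1}{25} + \frac{-30 + 1 + 1^{2}}{-5} = 1 \cdot \frac{1}{25} + \left(-30 + 1 + 1\right) \left(- \frac{1}{5}\right) = \frac{1}{25} - - \frac{28}{5} = \frac{1}{25} + \frac{28}{5} = \frac{141}{25} \approx 5.64$)
$l + 32 y{\left(-2,4 \right)} = \frac{141}{25} + 32 \cdot 4 = \frac{141}{25} + 128 = \frac{3341}{25}$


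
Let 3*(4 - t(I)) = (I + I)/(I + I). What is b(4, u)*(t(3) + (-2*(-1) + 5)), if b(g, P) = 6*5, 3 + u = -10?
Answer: 320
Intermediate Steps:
u = -13 (u = -3 - 10 = -13)
t(I) = 11/3 (t(I) = 4 - (I + I)/(3*(I + I)) = 4 - 2*I/(3*(2*I)) = 4 - 2*I*1/(2*I)/3 = 4 - ⅓*1 = 4 - ⅓ = 11/3)
b(g, P) = 30
b(4, u)*(t(3) + (-2*(-1) + 5)) = 30*(11/3 + (-2*(-1) + 5)) = 30*(11/3 + (2 + 5)) = 30*(11/3 + 7) = 30*(32/3) = 320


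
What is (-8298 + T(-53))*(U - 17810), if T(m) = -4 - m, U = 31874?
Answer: -116013936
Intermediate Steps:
(-8298 + T(-53))*(U - 17810) = (-8298 + (-4 - 1*(-53)))*(31874 - 17810) = (-8298 + (-4 + 53))*14064 = (-8298 + 49)*14064 = -8249*14064 = -116013936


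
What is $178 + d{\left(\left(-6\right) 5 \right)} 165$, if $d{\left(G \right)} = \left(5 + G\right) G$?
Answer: $123928$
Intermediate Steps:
$d{\left(G \right)} = G \left(5 + G\right)$
$178 + d{\left(\left(-6\right) 5 \right)} 165 = 178 + \left(-6\right) 5 \left(5 - 30\right) 165 = 178 + - 30 \left(5 - 30\right) 165 = 178 + \left(-30\right) \left(-25\right) 165 = 178 + 750 \cdot 165 = 178 + 123750 = 123928$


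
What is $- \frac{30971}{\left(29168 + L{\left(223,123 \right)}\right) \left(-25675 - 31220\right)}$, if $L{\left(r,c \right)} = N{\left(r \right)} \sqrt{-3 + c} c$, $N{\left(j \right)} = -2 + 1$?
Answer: $\frac{112920266}{6037674243735} + \frac{1269811 \sqrt{30}}{8050232324980} \approx 1.9567 \cdot 10^{-5}$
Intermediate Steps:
$N{\left(j \right)} = -1$
$L{\left(r,c \right)} = - c \sqrt{-3 + c}$ ($L{\left(r,c \right)} = - \sqrt{-3 + c} c = - c \sqrt{-3 + c}$)
$- \frac{30971}{\left(29168 + L{\left(223,123 \right)}\right) \left(-25675 - 31220\right)} = - \frac{30971}{\left(29168 - 123 \sqrt{-3 + 123}\right) \left(-25675 - 31220\right)} = - \frac{30971}{\left(29168 - 123 \sqrt{120}\right) \left(-56895\right)} = - \frac{30971}{\left(29168 - 123 \cdot 2 \sqrt{30}\right) \left(-56895\right)} = - \frac{30971}{\left(29168 - 246 \sqrt{30}\right) \left(-56895\right)} = - \frac{30971}{-1659513360 + 13996170 \sqrt{30}}$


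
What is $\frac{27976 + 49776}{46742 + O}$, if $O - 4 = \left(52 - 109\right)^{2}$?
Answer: $\frac{77752}{49995} \approx 1.5552$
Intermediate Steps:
$O = 3253$ ($O = 4 + \left(52 - 109\right)^{2} = 4 + \left(-57\right)^{2} = 4 + 3249 = 3253$)
$\frac{27976 + 49776}{46742 + O} = \frac{27976 + 49776}{46742 + 3253} = \frac{77752}{49995}$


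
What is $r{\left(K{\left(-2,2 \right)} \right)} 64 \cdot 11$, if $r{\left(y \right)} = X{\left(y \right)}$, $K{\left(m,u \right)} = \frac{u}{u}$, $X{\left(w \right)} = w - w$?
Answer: $0$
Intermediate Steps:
$X{\left(w \right)} = 0$
$K{\left(m,u \right)} = 1$
$r{\left(y \right)} = 0$
$r{\left(K{\left(-2,2 \right)} \right)} 64 \cdot 11 = 0 \cdot 64 \cdot 11 = 0 \cdot 11 = 0$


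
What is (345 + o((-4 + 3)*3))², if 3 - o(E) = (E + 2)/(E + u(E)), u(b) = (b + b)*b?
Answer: 27258841/225 ≈ 1.2115e+5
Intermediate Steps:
u(b) = 2*b² (u(b) = (2*b)*b = 2*b²)
o(E) = 3 - (2 + E)/(E + 2*E²) (o(E) = 3 - (E + 2)/(E + 2*E²) = 3 - (2 + E)/(E + 2*E²))
(345 + o((-4 + 3)*3))² = (345 + 2*(-1 + (-4 + 3)*3 + 3*((-4 + 3)*3)²)/((((-4 + 3)*3))*(1 + 2*((-4 + 3)*3))))² = (345 + 2*(-1 - 1*3 + 3*(-1*3)²)/(((-1*3))*(1 + 2*(-1*3))))² = (345 + 2*(-1 - 3 + 3*(-3)²)/(-3*(1 + 2*(-3))))² = (345 + 2*(-⅓)*(-1 - 3 + 3*9)/(1 - 6))² = (345 + 2*(-⅓)*(-1 - 3 + 27)/(-5))² = (345 + 2*(-⅓)*(-⅕)*23)² = (345 + 46/15)² = (5221/15)² = 27258841/225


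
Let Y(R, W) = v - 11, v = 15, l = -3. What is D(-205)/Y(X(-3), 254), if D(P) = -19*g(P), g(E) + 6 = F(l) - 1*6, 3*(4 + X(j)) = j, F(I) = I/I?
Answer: 209/4 ≈ 52.250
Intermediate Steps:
F(I) = 1
X(j) = -4 + j/3
g(E) = -11 (g(E) = -6 + (1 - 1*6) = -6 + (1 - 6) = -6 - 5 = -11)
D(P) = 209 (D(P) = -19*(-11) = 209)
Y(R, W) = 4 (Y(R, W) = 15 - 11 = 4)
D(-205)/Y(X(-3), 254) = 209/4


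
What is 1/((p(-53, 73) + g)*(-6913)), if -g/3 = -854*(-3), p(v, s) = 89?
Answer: 1/52518061 ≈ 1.9041e-8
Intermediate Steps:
g = -7686 (g = -(-2562)*(-3) = -3*2562 = -7686)
1/((p(-53, 73) + g)*(-6913)) = 1/((89 - 7686)*(-6913)) = -1/6913/(-7597) = -1/7597*(-1/6913) = 1/52518061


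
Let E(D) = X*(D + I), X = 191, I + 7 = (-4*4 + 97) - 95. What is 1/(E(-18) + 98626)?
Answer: 1/91177 ≈ 1.0968e-5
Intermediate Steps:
I = -21 (I = -7 + ((-4*4 + 97) - 95) = -7 + ((-16 + 97) - 95) = -7 + (81 - 95) = -7 - 14 = -21)
E(D) = -4011 + 191*D (E(D) = 191*(D - 21) = 191*(-21 + D) = -4011 + 191*D)
1/(E(-18) + 98626) = 1/((-4011 + 191*(-18)) + 98626) = 1/((-4011 - 3438) + 98626) = 1/(-7449 + 98626) = 1/91177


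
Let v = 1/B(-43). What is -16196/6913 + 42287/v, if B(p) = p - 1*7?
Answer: -14616517746/6913 ≈ -2.1144e+6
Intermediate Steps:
B(p) = -7 + p (B(p) = p - 7 = -7 + p)
v = -1/50 (v = 1/(-7 - 43) = 1/(-50) = -1/50 ≈ -0.020000)
-16196/6913 + 42287/v = -16196/6913 + 42287/(-1/50) = -16196*1/6913 + 42287*(-50) = -16196/6913 - 2114350 = -14616517746/6913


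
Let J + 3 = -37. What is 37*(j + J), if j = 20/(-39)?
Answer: -58460/39 ≈ -1499.0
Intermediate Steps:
J = -40 (J = -3 - 37 = -40)
j = -20/39 (j = 20*(-1/39) = -20/39 ≈ -0.51282)
37*(j + J) = 37*(-20/39 - 40) = 37*(-1580/39) = -58460/39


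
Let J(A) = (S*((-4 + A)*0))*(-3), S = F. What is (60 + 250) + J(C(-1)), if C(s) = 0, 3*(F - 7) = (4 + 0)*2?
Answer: 310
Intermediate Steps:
F = 29/3 (F = 7 + ((4 + 0)*2)/3 = 7 + (4*2)/3 = 7 + (1/3)*8 = 7 + 8/3 = 29/3 ≈ 9.6667)
S = 29/3 ≈ 9.6667
J(A) = 0 (J(A) = (29*((-4 + A)*0)/3)*(-3) = ((29/3)*0)*(-3) = 0*(-3) = 0)
(60 + 250) + J(C(-1)) = (60 + 250) + 0 = 310 + 0 = 310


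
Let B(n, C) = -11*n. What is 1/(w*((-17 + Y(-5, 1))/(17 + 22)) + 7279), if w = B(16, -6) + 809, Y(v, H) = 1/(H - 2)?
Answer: 13/90829 ≈ 0.00014313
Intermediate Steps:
Y(v, H) = 1/(-2 + H)
w = 633 (w = -11*16 + 809 = -176 + 809 = 633)
1/(w*((-17 + Y(-5, 1))/(17 + 22)) + 7279) = 1/(633*((-17 + 1/(-2 + 1))/(17 + 22)) + 7279) = 1/(633*((-17 + 1/(-1))/39) + 7279) = 1/(633*((-17 - 1)*(1/39)) + 7279) = 1/(633*(-18*1/39) + 7279) = 1/(633*(-6/13) + 7279) = 1/(-3798/13 + 7279) = 1/(90829/13) = 13/90829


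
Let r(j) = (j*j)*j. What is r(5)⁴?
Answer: 244140625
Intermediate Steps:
r(j) = j³ (r(j) = j²*j = j³)
r(5)⁴ = (5³)⁴ = 125⁴ = 244140625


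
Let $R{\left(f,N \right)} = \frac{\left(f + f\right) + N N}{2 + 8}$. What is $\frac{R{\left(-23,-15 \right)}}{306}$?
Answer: $\frac{179}{3060} \approx 0.058497$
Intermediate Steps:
$R{\left(f,N \right)} = \frac{f}{5} + \frac{N^{2}}{10}$ ($R{\left(f,N \right)} = \frac{2 f + N^{2}}{10} = \left(N^{2} + 2 f\right) \frac{1}{10} = \frac{f}{5} + \frac{N^{2}}{10}$)
$\frac{R{\left(-23,-15 \right)}}{306} = \frac{\frac{1}{5} \left(-23\right) + \frac{\left(-15\right)^{2}}{10}}{306} = \left(- \frac{23}{5} + \frac{1}{10} \cdot 225\right) \frac{1}{306} = \left(- \frac{23}{5} + \frac{45}{2}\right) \frac{1}{306} = \frac{179}{10} \cdot \frac{1}{306} = \frac{179}{3060}$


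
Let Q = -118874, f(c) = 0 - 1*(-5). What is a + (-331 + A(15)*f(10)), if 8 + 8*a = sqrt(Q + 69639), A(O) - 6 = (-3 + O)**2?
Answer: 418 + I*sqrt(49235)/8 ≈ 418.0 + 27.736*I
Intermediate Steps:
f(c) = 5 (f(c) = 0 + 5 = 5)
A(O) = 6 + (-3 + O)**2
a = -1 + I*sqrt(49235)/8 (a = -1 + sqrt(-118874 + 69639)/8 = -1 + sqrt(-49235)/8 = -1 + (I*sqrt(49235))/8 = -1 + I*sqrt(49235)/8 ≈ -1.0 + 27.736*I)
a + (-331 + A(15)*f(10)) = (-1 + I*sqrt(49235)/8) + (-331 + (6 + (-3 + 15)**2)*5) = (-1 + I*sqrt(49235)/8) + (-331 + (6 + 12**2)*5) = (-1 + I*sqrt(49235)/8) + (-331 + (6 + 144)*5) = (-1 + I*sqrt(49235)/8) + (-331 + 150*5) = (-1 + I*sqrt(49235)/8) + (-331 + 750) = (-1 + I*sqrt(49235)/8) + 419 = 418 + I*sqrt(49235)/8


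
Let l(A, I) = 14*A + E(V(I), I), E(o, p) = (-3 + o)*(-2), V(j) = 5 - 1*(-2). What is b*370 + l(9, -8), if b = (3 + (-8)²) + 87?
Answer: 57098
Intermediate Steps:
b = 154 (b = (3 + 64) + 87 = 67 + 87 = 154)
V(j) = 7 (V(j) = 5 + 2 = 7)
E(o, p) = 6 - 2*o
l(A, I) = -8 + 14*A (l(A, I) = 14*A + (6 - 2*7) = 14*A + (6 - 14) = 14*A - 8 = -8 + 14*A)
b*370 + l(9, -8) = 154*370 + (-8 + 14*9) = 56980 + (-8 + 126) = 56980 + 118 = 57098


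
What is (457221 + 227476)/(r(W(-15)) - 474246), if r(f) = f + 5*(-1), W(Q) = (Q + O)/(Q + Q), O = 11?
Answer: -10270455/7113763 ≈ -1.4437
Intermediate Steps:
W(Q) = (11 + Q)/(2*Q) (W(Q) = (Q + 11)/(Q + Q) = (11 + Q)/((2*Q)) = (11 + Q)*(1/(2*Q)) = (11 + Q)/(2*Q))
r(f) = -5 + f (r(f) = f - 5 = -5 + f)
(457221 + 227476)/(r(W(-15)) - 474246) = (457221 + 227476)/((-5 + (1/2)*(11 - 15)/(-15)) - 474246) = 684697/((-5 + (1/2)*(-1/15)*(-4)) - 474246) = 684697/((-5 + 2/15) - 474246) = 684697/(-73/15 - 474246) = 684697/(-7113763/15) = 684697*(-15/7113763) = -10270455/7113763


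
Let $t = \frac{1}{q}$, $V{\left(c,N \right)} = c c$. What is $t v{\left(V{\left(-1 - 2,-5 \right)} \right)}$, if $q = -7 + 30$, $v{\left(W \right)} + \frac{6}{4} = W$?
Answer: $\frac{15}{46} \approx 0.32609$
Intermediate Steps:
$V{\left(c,N \right)} = c^{2}$
$v{\left(W \right)} = - \frac{3}{2} + W$
$q = 23$
$t = \frac{1}{23} \approx 0.043478$
$t v{\left(V{\left(-1 - 2,-5 \right)} \right)} = \frac{- \frac{3}{2} + \left(-1 - 2\right)^{2}}{23} = \frac{- \frac{3}{2} + \left(-3\right)^{2}}{23} = \frac{- \frac{3}{2} + 9}{23} = \frac{1}{23} \cdot \frac{15}{2} = \frac{15}{46}$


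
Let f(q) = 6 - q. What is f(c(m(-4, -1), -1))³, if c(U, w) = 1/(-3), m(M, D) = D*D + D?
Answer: 6859/27 ≈ 254.04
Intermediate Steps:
m(M, D) = D + D² (m(M, D) = D² + D = D + D²)
c(U, w) = -⅓ (c(U, w) = 1*(-⅓) = -⅓)
f(c(m(-4, -1), -1))³ = (6 - 1*(-⅓))³ = (6 + ⅓)³ = (19/3)³ = 6859/27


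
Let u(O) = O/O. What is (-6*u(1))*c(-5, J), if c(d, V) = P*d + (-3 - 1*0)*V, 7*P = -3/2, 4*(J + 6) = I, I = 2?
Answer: -738/7 ≈ -105.43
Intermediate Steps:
u(O) = 1
J = -11/2 (J = -6 + (¼)*2 = -6 + ½ = -11/2 ≈ -5.5000)
P = -3/14 (P = (-3/2)/7 = (-3*½)/7 = (⅐)*(-3/2) = -3/14 ≈ -0.21429)
c(d, V) = -3*V - 3*d/14 (c(d, V) = -3*d/14 + (-3 - 1*0)*V = -3*d/14 + (-3 + 0)*V = -3*d/14 - 3*V = -3*V - 3*d/14)
(-6*u(1))*c(-5, J) = (-6*1)*(-3*(-11/2) - 3/14*(-5)) = -6*(33/2 + 15/14) = -6*123/7 = -738/7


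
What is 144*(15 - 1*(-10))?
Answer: 3600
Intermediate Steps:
144*(15 - 1*(-10)) = 144*(15 + 10) = 144*25 = 3600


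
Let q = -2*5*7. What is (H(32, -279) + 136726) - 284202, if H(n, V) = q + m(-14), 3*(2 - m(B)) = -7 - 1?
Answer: -442624/3 ≈ -1.4754e+5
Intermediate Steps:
m(B) = 14/3 (m(B) = 2 - (-7 - 1)/3 = 2 - 1/3*(-8) = 2 + 8/3 = 14/3)
q = -70 (q = -10*7 = -70)
H(n, V) = -196/3 (H(n, V) = -70 + 14/3 = -196/3)
(H(32, -279) + 136726) - 284202 = (-196/3 + 136726) - 284202 = 409982/3 - 284202 = -442624/3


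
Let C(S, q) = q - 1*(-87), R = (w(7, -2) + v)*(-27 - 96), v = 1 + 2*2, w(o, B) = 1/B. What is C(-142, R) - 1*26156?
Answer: -53245/2 ≈ -26623.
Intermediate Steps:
w(o, B) = 1/B
v = 5 (v = 1 + 4 = 5)
R = -1107/2 (R = (1/(-2) + 5)*(-27 - 96) = (-½ + 5)*(-123) = (9/2)*(-123) = -1107/2 ≈ -553.50)
C(S, q) = 87 + q (C(S, q) = q + 87 = 87 + q)
C(-142, R) - 1*26156 = (87 - 1107/2) - 1*26156 = -933/2 - 26156 = -53245/2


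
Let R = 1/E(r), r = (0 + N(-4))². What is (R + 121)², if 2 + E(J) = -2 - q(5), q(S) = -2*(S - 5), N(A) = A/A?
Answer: 233289/16 ≈ 14581.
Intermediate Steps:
N(A) = 1
r = 1 (r = (0 + 1)² = 1² = 1)
q(S) = 10 - 2*S (q(S) = -2*(-5 + S) = 10 - 2*S)
E(J) = -4 (E(J) = -2 + (-2 - (10 - 2*5)) = -2 + (-2 - (10 - 10)) = -2 + (-2 - 1*0) = -2 + (-2 + 0) = -2 - 2 = -4)
R = -¼ (R = 1/(-4) = -¼ ≈ -0.25000)
(R + 121)² = (-¼ + 121)² = (483/4)² = 233289/16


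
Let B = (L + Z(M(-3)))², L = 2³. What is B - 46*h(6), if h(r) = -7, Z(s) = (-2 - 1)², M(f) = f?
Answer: 611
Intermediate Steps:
L = 8
Z(s) = 9 (Z(s) = (-3)² = 9)
B = 289 (B = (8 + 9)² = 17² = 289)
B - 46*h(6) = 289 - 46*(-7) = 289 + 322 = 611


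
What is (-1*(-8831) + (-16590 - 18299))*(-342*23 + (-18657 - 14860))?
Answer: 1078358214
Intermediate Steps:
(-1*(-8831) + (-16590 - 18299))*(-342*23 + (-18657 - 14860)) = (8831 - 34889)*(-7866 - 33517) = -26058*(-41383) = 1078358214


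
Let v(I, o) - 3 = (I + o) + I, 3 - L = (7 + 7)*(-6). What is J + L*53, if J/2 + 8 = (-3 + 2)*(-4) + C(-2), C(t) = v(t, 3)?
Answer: 4607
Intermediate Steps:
L = 87 (L = 3 - (7 + 7)*(-6) = 3 - 14*(-6) = 3 - 1*(-84) = 3 + 84 = 87)
v(I, o) = 3 + o + 2*I (v(I, o) = 3 + ((I + o) + I) = 3 + (o + 2*I) = 3 + o + 2*I)
C(t) = 6 + 2*t (C(t) = 3 + 3 + 2*t = 6 + 2*t)
J = -4 (J = -16 + 2*((-3 + 2)*(-4) + (6 + 2*(-2))) = -16 + 2*(-1*(-4) + (6 - 4)) = -16 + 2*(4 + 2) = -16 + 2*6 = -16 + 12 = -4)
J + L*53 = -4 + 87*53 = -4 + 4611 = 4607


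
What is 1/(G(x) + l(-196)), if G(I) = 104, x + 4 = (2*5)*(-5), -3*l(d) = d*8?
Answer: 3/1880 ≈ 0.0015957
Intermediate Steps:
l(d) = -8*d/3 (l(d) = -d*8/3 = -8*d/3)
x = -54 (x = -4 + (2*5)*(-5) = -4 + 10*(-5) = -4 - 50 = -54)
1/(G(x) + l(-196)) = 1/(104 - 8/3*(-196)) = 1/(104 + 1568/3) = 1/(1880/3) = 3/1880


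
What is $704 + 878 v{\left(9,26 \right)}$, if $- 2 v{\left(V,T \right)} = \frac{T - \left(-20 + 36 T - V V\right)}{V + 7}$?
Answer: $\frac{366415}{16} \approx 22901.0$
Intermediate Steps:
$v{\left(V,T \right)} = - \frac{20 + V^{2} - 35 T}{2 \left(7 + V\right)}$ ($v{\left(V,T \right)} = - \frac{\left(T - \left(-20 + 36 T - V V\right)\right) \frac{1}{V + 7}}{2} = - \frac{\left(T - \left(-20 - V^{2} + 36 T\right)\right) \frac{1}{7 + V}}{2} = - \frac{\left(T + \left(20 + V^{2} - 36 T\right)\right) \frac{1}{7 + V}}{2} = - \frac{\left(20 + V^{2} - 35 T\right) \frac{1}{7 + V}}{2} = - \frac{\frac{1}{7 + V} \left(20 + V^{2} - 35 T\right)}{2} = - \frac{20 + V^{2} - 35 T}{2 \left(7 + V\right)}$)
$704 + 878 v{\left(9,26 \right)} = 704 + 878 \frac{-20 - 9^{2} + 35 \cdot 26}{2 \left(7 + 9\right)} = 704 + 878 \frac{-20 - 81 + 910}{2 \cdot 16} = 704 + 878 \cdot \frac{1}{2} \cdot \frac{1}{16} \left(-20 - 81 + 910\right) = 704 + 878 \cdot \frac{1}{2} \cdot \frac{1}{16} \cdot 809 = 704 + 878 \cdot \frac{809}{32} = 704 + \frac{355151}{16} = \frac{366415}{16}$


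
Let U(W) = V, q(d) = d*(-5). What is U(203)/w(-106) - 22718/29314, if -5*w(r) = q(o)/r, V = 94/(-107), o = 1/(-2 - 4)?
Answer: -877469501/1568299 ≈ -559.50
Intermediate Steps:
o = -1/6 (o = 1/(-6) = -1/6 ≈ -0.16667)
q(d) = -5*d
V = -94/107 (V = 94*(-1/107) = -94/107 ≈ -0.87850)
w(r) = -1/(6*r) (w(r) = -(-5*(-1/6))/(5*r) = -1/(6*r))
U(W) = -94/107
U(203)/w(-106) - 22718/29314 = -94/(107*((-1/6/(-106)))) - 22718/29314 = -94/(107*((-1/6*(-1/106)))) - 22718*1/29314 = -94/(107*1/636) - 11359/14657 = -94/107*636 - 11359/14657 = -59784/107 - 11359/14657 = -877469501/1568299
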